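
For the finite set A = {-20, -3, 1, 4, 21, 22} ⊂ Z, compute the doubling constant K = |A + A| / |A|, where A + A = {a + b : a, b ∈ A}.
K = |A + A| / |A| = 19/6

Enumerate A + A = {a + b : a, b ∈ A}. With |A| = 6, there are |A|^2 = 36 ordered sum pairs; collecting distinct values, A + A = {-40, -23, -19, -16, -6, -2, 1, 2, 5, 8, 18, 19, 22, 23, 25, 26, 42, 43, 44}, so |A + A| = 19. Thus K = 19/6. For comparison, the minimum possible |A + A| over all 6-element sets is 2·6 − 1 = 11 (so min K = 11/6), attained only by arithmetic progressions.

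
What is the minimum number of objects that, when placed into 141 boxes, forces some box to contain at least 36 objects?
n = (36 − 1)·141 + 1 = 4936

By the generalised pigeonhole principle, to guarantee some box contains ≥ r objects we need more than (r − 1) · k objects total. Threshold: n = (r − 1) · k + 1. With r = 36 and k = 141: n = 35 · 141 + 1 = 4935 + 1 = 4936. For n = 4935 = 35 · 141, we can put exactly 35 objects in every box, avoiding 36 in any single one — so 4936 is tight.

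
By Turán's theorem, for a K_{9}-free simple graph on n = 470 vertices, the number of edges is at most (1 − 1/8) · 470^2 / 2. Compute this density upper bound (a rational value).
Turán density bound = (7/8) · 470^2/2 = 386575/4 ≈ 96643.75

Turán's theorem: ex(n, K_{r+1}) is achieved by the complete r-partite Turán graph T(n, r) with parts as balanced as possible, and is at most (1 − 1/r) · n^2/2. For r = 8, n = 470: the density bound is (7/8) · 220900/2 = 386575/4 ≈ 96643.75. The integer-valued extremum is e(T(470, 8)) = 96643, which is strictly less than the density bound 386575/4 since 8 ∤ 470 (the parts of T(470, 8) cannot all be equal).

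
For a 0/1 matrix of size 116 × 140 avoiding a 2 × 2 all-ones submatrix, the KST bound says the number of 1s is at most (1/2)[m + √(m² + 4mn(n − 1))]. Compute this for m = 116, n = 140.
z(116, 140; 2, 2) ≤ (1/2)[116 + √(116² + 4·116·140·139)] = (1/2)[116 + √9042896] = 1561.5704

Kővári–Sós–Turán: let r_1, ..., r_116 be the row sums and z = Σ r_i the total number of 1s. Each pair of columns can share at most one row with both entries 1 (else a 2×2 all-ones block appears), so Σ_i C(r_i, 2) ≤ C(140, 2) = 9730. By convexity Σ_i C(r_i, 2) ≥ 116·C(z/116, 2) = z(z − 116)/(2·116), giving z² − 116z − 116·140·139 ≤ 0 and hence z ≤ (1/2)[116 + √(13456 + 4·2257360)] = (1/2)[116 + √9042896] ≈ (1/2)(116 + 3007.1408) = 1561.5704.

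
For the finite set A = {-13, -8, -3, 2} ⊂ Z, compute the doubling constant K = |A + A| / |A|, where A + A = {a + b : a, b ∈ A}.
K = |A + A| / |A| = 7/4

Enumerate A + A = {a + b : a, b ∈ A}. With |A| = 4, there are |A|^2 = 16 ordered sum pairs; collecting distinct values, A + A = {-26, -21, -16, -11, -6, -1, 4}, so |A + A| = 7. Thus K = 7/4. Here |A + A| = 2|A| − 1 = 7, the minimum possible — so K = 7/4 is minimal, which holds iff A is an arithmetic progression.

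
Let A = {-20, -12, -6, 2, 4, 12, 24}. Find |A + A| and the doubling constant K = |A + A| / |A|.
K = |A + A| / |A| = 24/7

Enumerate A + A = {a + b : a, b ∈ A}. With |A| = 7, there are |A|^2 = 49 ordered sum pairs; collecting distinct values, A + A = {-40, -32, -26, -24, -18, -16, -12, -10, -8, -4, -2, 0, 4, 6, 8, 12, 14, 16, 18, 24, 26, 28, 36, 48}, so |A + A| = 24. Thus K = 24/7. For comparison, the minimum possible |A + A| over all 7-element sets is 2·7 − 1 = 13 (so min K = 13/7), attained only by arithmetic progressions.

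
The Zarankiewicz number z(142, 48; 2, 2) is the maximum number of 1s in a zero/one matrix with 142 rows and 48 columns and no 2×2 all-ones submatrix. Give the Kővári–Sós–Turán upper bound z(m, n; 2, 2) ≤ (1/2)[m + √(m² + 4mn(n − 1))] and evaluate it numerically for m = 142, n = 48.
z(142, 48; 2, 2) ≤ (1/2)[142 + √(142² + 4·142·48·47)] = (1/2)[142 + √1301572] = 641.4323

Kővári–Sós–Turán: let r_1, ..., r_142 be the row sums and z = Σ r_i the total number of 1s. Each pair of columns can share at most one row with both entries 1 (else a 2×2 all-ones block appears), so Σ_i C(r_i, 2) ≤ C(48, 2) = 1128. By convexity Σ_i C(r_i, 2) ≥ 142·C(z/142, 2) = z(z − 142)/(2·142), giving z² − 142z − 142·48·47 ≤ 0 and hence z ≤ (1/2)[142 + √(20164 + 4·320352)] = (1/2)[142 + √1301572] ≈ (1/2)(142 + 1140.8646) = 641.4323.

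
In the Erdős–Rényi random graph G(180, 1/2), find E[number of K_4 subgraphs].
E[# K_4] = C(180, 4) · (1/2)^C(4, 2) = 42296805 / 2^6 = 660887.578125

For each 4-subset S of vertices (there are C(180, 4) = 42296805 such S), let X_S = 1 if S induces a K_4 (all C(4, 2) = 6 edges present). Then P(X_S = 1) = (1/2)^6 = 1/64. By linearity of expectation, E[# K_4] = C(180, 4) · (1/2)^6 = 42296805 / 64 = 660887.578125.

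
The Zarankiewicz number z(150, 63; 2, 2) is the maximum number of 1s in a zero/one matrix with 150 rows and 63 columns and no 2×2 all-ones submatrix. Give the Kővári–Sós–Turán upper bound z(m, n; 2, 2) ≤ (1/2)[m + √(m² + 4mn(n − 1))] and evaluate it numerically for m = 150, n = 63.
z(150, 63; 2, 2) ≤ (1/2)[150 + √(150² + 4·150·63·62)] = (1/2)[150 + √2366100] = 844.1066

Kővári–Sós–Turán: let r_1, ..., r_150 be the row sums and z = Σ r_i the total number of 1s. Each pair of columns can share at most one row with both entries 1 (else a 2×2 all-ones block appears), so Σ_i C(r_i, 2) ≤ C(63, 2) = 1953. By convexity Σ_i C(r_i, 2) ≥ 150·C(z/150, 2) = z(z − 150)/(2·150), giving z² − 150z − 150·63·62 ≤ 0 and hence z ≤ (1/2)[150 + √(22500 + 4·585900)] = (1/2)[150 + √2366100] ≈ (1/2)(150 + 1538.2132) = 844.1066.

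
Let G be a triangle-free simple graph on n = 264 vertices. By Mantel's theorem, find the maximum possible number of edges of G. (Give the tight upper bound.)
ex(264, K_3) = ⌊264^2/4⌋ = 17424

Mantel (1907): a triangle-free graph on n vertices has at most ⌊n^2/4⌋ edges, with equality for the complete bipartite graph K_{⌊n/2⌋, ⌈n/2⌉}. For n = 264: ⌊264^2/4⌋ = ⌊69696/4⌋ = 17424. The extremal graph is K_{132, 132}, which has 132·132 = 17424 edges.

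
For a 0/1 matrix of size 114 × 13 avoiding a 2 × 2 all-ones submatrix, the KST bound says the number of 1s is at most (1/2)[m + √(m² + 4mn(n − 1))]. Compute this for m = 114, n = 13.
z(114, 13; 2, 2) ≤ (1/2)[114 + √(114² + 4·114·13·12)] = (1/2)[114 + √84132] = 202.0276

Kővári–Sós–Turán: let r_1, ..., r_114 be the row sums and z = Σ r_i the total number of 1s. Each pair of columns can share at most one row with both entries 1 (else a 2×2 all-ones block appears), so Σ_i C(r_i, 2) ≤ C(13, 2) = 78. By convexity Σ_i C(r_i, 2) ≥ 114·C(z/114, 2) = z(z − 114)/(2·114), giving z² − 114z − 114·13·12 ≤ 0 and hence z ≤ (1/2)[114 + √(12996 + 4·17784)] = (1/2)[114 + √84132] ≈ (1/2)(114 + 290.0552) = 202.0276.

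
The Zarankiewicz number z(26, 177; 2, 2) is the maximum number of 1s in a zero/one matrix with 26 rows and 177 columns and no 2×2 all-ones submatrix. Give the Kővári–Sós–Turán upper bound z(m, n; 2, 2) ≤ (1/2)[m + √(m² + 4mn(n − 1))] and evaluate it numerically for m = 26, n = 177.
z(26, 177; 2, 2) ≤ (1/2)[26 + √(26² + 4·26·177·176)] = (1/2)[26 + √3240484] = 913.0672

Kővári–Sós–Turán: let r_1, ..., r_26 be the row sums and z = Σ r_i the total number of 1s. Each pair of columns can share at most one row with both entries 1 (else a 2×2 all-ones block appears), so Σ_i C(r_i, 2) ≤ C(177, 2) = 15576. By convexity Σ_i C(r_i, 2) ≥ 26·C(z/26, 2) = z(z − 26)/(2·26), giving z² − 26z − 26·177·176 ≤ 0 and hence z ≤ (1/2)[26 + √(676 + 4·809952)] = (1/2)[26 + √3240484] ≈ (1/2)(26 + 1800.1344) = 913.0672.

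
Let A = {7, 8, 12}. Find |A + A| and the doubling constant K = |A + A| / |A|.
K = |A + A| / |A| = 6/3 = 2

Enumerate A + A = {a + b : a, b ∈ A}. With |A| = 3, there are |A|^2 = 9 ordered sum pairs; collecting distinct values, A + A = {14, 15, 16, 19, 20, 24}, so |A + A| = 6. Thus K = 6/3 = 2. For comparison, the minimum possible |A + A| over all 3-element sets is 2·3 − 1 = 5 (so min K = 5/3), attained only by arithmetic progressions.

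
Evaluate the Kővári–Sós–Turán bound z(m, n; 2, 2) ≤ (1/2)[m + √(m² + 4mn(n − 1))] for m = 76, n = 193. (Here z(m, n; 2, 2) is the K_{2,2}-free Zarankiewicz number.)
z(76, 193; 2, 2) ≤ (1/2)[76 + √(76² + 4·76·193·192)] = (1/2)[76 + √11270800] = 1716.6006

Kővári–Sós–Turán: let r_1, ..., r_76 be the row sums and z = Σ r_i the total number of 1s. Each pair of columns can share at most one row with both entries 1 (else a 2×2 all-ones block appears), so Σ_i C(r_i, 2) ≤ C(193, 2) = 18528. By convexity Σ_i C(r_i, 2) ≥ 76·C(z/76, 2) = z(z − 76)/(2·76), giving z² − 76z − 76·193·192 ≤ 0 and hence z ≤ (1/2)[76 + √(5776 + 4·2816256)] = (1/2)[76 + √11270800] ≈ (1/2)(76 + 3357.2012) = 1716.6006.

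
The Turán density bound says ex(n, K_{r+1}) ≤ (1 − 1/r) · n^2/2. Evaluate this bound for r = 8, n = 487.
Turán density bound = (7/8) · 487^2/2 = 1660183/16 ≈ 103761.4375

Turán's theorem: ex(n, K_{r+1}) is achieved by the complete r-partite Turán graph T(n, r) with parts as balanced as possible, and is at most (1 − 1/r) · n^2/2. For r = 8, n = 487: the density bound is (7/8) · 237169/2 = 1660183/16 ≈ 103761.4375. The integer-valued extremum is e(T(487, 8)) = 103761, which is strictly less than the density bound 1660183/16 since 8 ∤ 487 (the parts of T(487, 8) cannot all be equal).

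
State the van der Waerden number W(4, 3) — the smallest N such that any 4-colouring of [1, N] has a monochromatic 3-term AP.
W(4, 3) = 76

W(4, 3) = 76. The lower bound W(4, 3) > 75 comes from an explicit good 4-colouring of [1, 75]; the upper bound W(4, 3) ≤ 76 was verified by exhaustive search over 4-colourings of [1, 76].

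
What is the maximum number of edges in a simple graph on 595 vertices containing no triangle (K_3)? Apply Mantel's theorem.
ex(595, K_3) = ⌊595^2/4⌋ = 88506

Mantel (1907): a triangle-free graph on n vertices has at most ⌊n^2/4⌋ edges, with equality for the complete bipartite graph K_{⌊n/2⌋, ⌈n/2⌉}. For n = 595: ⌊595^2/4⌋ = ⌊354025/4⌋ = 88506. The extremal graph is K_{297, 298}, which has 297·298 = 88506 edges.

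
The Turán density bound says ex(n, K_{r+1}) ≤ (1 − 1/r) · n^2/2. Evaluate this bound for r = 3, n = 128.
Turán density bound = (2/3) · 128^2/2 = 16384/3 ≈ 5461.3333

Turán's theorem: ex(n, K_{r+1}) is achieved by the complete r-partite Turán graph T(n, r) with parts as balanced as possible, and is at most (1 − 1/r) · n^2/2. For r = 3, n = 128: the density bound is (2/3) · 16384/2 = 16384/3 ≈ 5461.3333. The integer-valued extremum is e(T(128, 3)) = 5461, which is strictly less than the density bound 16384/3 since 3 ∤ 128 (the parts of T(128, 3) cannot all be equal).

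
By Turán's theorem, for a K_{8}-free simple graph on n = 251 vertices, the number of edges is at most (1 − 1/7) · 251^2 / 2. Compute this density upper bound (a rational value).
Turán density bound = (6/7) · 251^2/2 = 189003/7 ≈ 27000.4286

Turán's theorem: ex(n, K_{r+1}) is achieved by the complete r-partite Turán graph T(n, r) with parts as balanced as possible, and is at most (1 − 1/r) · n^2/2. For r = 7, n = 251: the density bound is (6/7) · 63001/2 = 189003/7 ≈ 27000.4286. The integer-valued extremum is e(T(251, 7)) = 27000, which is strictly less than the density bound 189003/7 since 7 ∤ 251 (the parts of T(251, 7) cannot all be equal).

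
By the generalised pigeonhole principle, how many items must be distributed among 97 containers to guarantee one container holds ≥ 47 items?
n = (47 − 1)·97 + 1 = 4463

By the generalised pigeonhole principle, to guarantee some box contains ≥ r objects we need more than (r − 1) · k objects total. Threshold: n = (r − 1) · k + 1. With r = 47 and k = 97: n = 46 · 97 + 1 = 4462 + 1 = 4463. For n = 4462 = 46 · 97, we can put exactly 46 objects in every box, avoiding 47 in any single one — so 4463 is tight.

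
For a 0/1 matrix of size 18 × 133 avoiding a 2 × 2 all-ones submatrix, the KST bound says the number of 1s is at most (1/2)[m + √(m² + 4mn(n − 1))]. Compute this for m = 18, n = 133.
z(18, 133; 2, 2) ≤ (1/2)[18 + √(18² + 4·18·133·132)] = (1/2)[18 + √1264356] = 571.2179

Kővári–Sós–Turán: let r_1, ..., r_18 be the row sums and z = Σ r_i the total number of 1s. Each pair of columns can share at most one row with both entries 1 (else a 2×2 all-ones block appears), so Σ_i C(r_i, 2) ≤ C(133, 2) = 8778. By convexity Σ_i C(r_i, 2) ≥ 18·C(z/18, 2) = z(z − 18)/(2·18), giving z² − 18z − 18·133·132 ≤ 0 and hence z ≤ (1/2)[18 + √(324 + 4·316008)] = (1/2)[18 + √1264356] ≈ (1/2)(18 + 1124.4359) = 571.2179.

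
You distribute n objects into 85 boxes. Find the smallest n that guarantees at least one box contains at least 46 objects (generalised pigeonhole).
n = (46 − 1)·85 + 1 = 3826

By the generalised pigeonhole principle, to guarantee some box contains ≥ r objects we need more than (r − 1) · k objects total. Threshold: n = (r − 1) · k + 1. With r = 46 and k = 85: n = 45 · 85 + 1 = 3825 + 1 = 3826. For n = 3825 = 45 · 85, we can put exactly 45 objects in every box, avoiding 46 in any single one — so 3826 is tight.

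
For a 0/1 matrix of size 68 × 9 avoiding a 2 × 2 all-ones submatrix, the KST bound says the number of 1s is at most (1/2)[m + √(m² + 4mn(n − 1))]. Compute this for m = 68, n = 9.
z(68, 9; 2, 2) ≤ (1/2)[68 + √(68² + 4·68·9·8)] = (1/2)[68 + √24208] = 111.7946

Kővári–Sós–Turán: let r_1, ..., r_68 be the row sums and z = Σ r_i the total number of 1s. Each pair of columns can share at most one row with both entries 1 (else a 2×2 all-ones block appears), so Σ_i C(r_i, 2) ≤ C(9, 2) = 36. By convexity Σ_i C(r_i, 2) ≥ 68·C(z/68, 2) = z(z − 68)/(2·68), giving z² − 68z − 68·9·8 ≤ 0 and hence z ≤ (1/2)[68 + √(4624 + 4·4896)] = (1/2)[68 + √24208] ≈ (1/2)(68 + 155.5892) = 111.7946.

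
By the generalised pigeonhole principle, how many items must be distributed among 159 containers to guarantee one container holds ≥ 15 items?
n = (15 − 1)·159 + 1 = 2227

By the generalised pigeonhole principle, to guarantee some box contains ≥ r objects we need more than (r − 1) · k objects total. Threshold: n = (r − 1) · k + 1. With r = 15 and k = 159: n = 14 · 159 + 1 = 2226 + 1 = 2227. For n = 2226 = 14 · 159, we can put exactly 14 objects in every box, avoiding 15 in any single one — so 2227 is tight.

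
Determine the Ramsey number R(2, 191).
R(2, 191) = 191

R(2, k) = k for all k ≥ 2: in a 2-colouring of K_k, either some edge is red (a red K_2) or all edges are blue (a blue K_k). And K_{190} coloured all-blue has no blue K_191, so R(2, 191) > 190. Hence R(2, 191) = 191.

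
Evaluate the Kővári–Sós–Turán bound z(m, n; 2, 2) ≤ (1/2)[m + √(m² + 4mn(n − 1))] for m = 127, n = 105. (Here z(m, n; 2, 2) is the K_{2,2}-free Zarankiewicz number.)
z(127, 105; 2, 2) ≤ (1/2)[127 + √(127² + 4·127·105·104)] = (1/2)[127 + √5563489] = 1242.8525

Kővári–Sós–Turán: let r_1, ..., r_127 be the row sums and z = Σ r_i the total number of 1s. Each pair of columns can share at most one row with both entries 1 (else a 2×2 all-ones block appears), so Σ_i C(r_i, 2) ≤ C(105, 2) = 5460. By convexity Σ_i C(r_i, 2) ≥ 127·C(z/127, 2) = z(z − 127)/(2·127), giving z² − 127z − 127·105·104 ≤ 0 and hence z ≤ (1/2)[127 + √(16129 + 4·1386840)] = (1/2)[127 + √5563489] ≈ (1/2)(127 + 2358.7049) = 1242.8525.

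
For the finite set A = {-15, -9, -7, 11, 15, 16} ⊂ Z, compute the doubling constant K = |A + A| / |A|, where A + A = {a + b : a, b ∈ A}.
K = |A + A| / |A| = 21/6 = 7/2

Enumerate A + A = {a + b : a, b ∈ A}. With |A| = 6, there are |A|^2 = 36 ordered sum pairs; collecting distinct values, A + A = {-30, -24, -22, -18, -16, -14, -4, 0, 1, 2, 4, 6, 7, 8, 9, 22, 26, 27, 30, 31, 32}, so |A + A| = 21. Thus K = 21/6 = 7/2. For comparison, the minimum possible |A + A| over all 6-element sets is 2·6 − 1 = 11 (so min K = 11/6), attained only by arithmetic progressions.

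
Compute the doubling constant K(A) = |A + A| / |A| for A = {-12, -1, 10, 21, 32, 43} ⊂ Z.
K = |A + A| / |A| = 11/6

Enumerate A + A = {a + b : a, b ∈ A}. With |A| = 6, there are |A|^2 = 36 ordered sum pairs; collecting distinct values, A + A = {-24, -13, -2, 9, 20, 31, 42, 53, 64, 75, 86}, so |A + A| = 11. Thus K = 11/6. Here |A + A| = 2|A| − 1 = 11, the minimum possible — so K = 11/6 is minimal, which holds iff A is an arithmetic progression.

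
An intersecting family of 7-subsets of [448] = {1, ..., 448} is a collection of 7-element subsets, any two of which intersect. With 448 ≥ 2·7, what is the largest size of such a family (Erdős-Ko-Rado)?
max |F| = C(447, 6) = 10712204676433

The Erdős-Ko-Rado theorem states: for n ≥ 2k, an intersecting family of k-subsets of an n-element set has size at most C(n − 1, k − 1), with equality for 'star' families {A ⊆ [n] : |A| = k, i ∈ A} (fix an element i). For n = 448, k = 7: C(447, 6) = 10712204676433.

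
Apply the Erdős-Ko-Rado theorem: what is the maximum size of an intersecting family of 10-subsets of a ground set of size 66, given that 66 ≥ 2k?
max |F| = C(65, 9) = 31966749880

The Erdős-Ko-Rado theorem states: for n ≥ 2k, an intersecting family of k-subsets of an n-element set has size at most C(n − 1, k − 1), with equality for 'star' families {A ⊆ [n] : |A| = k, i ∈ A} (fix an element i). For n = 66, k = 10: C(65, 9) = 31966749880.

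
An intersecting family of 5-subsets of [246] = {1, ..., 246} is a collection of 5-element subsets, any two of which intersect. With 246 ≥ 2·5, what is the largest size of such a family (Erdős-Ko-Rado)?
max |F| = C(245, 4) = 146475945

Erdős-Ko-Rado (1961): when n ≥ 2k, max |F| = C(n−1, k−1). The bound is attained by the star {A : i ∈ A} for any fixed i ∈ [n]. Here C(246−1, 5−1) = C(245, 4) = 146475945.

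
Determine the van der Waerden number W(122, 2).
W(122, 2) = 122 + 1 = 123

A 2-term AP is any pair of integers, so a monochromatic 2-AP exists iff some colour is used at least twice. With 122 colours, the colouring i ↦ i on {1, ..., 122} uses each colour once, avoiding any monochromatic pair, so W(122, 2) > 122. For {1, ..., 123}, pigeonhole forces two integers of the same colour, which form a monochromatic 2-AP. Hence W(122, 2) = 123.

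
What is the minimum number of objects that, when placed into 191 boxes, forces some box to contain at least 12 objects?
n = (12 − 1)·191 + 1 = 2102

By the generalised pigeonhole principle, to guarantee some box contains ≥ r objects we need more than (r − 1) · k objects total. Threshold: n = (r − 1) · k + 1. With r = 12 and k = 191: n = 11 · 191 + 1 = 2101 + 1 = 2102. For n = 2101 = 11 · 191, we can put exactly 11 objects in every box, avoiding 12 in any single one — so 2102 is tight.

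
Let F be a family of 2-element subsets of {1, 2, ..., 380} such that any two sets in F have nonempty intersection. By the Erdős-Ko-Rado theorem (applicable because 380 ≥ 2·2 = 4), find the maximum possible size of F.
max |F| = C(379, 1) = 379

Erdős-Ko-Rado (1961): when n ≥ 2k, max |F| = C(n−1, k−1). The bound is attained by the star {A : i ∈ A} for any fixed i ∈ [n]. Here C(380−1, 2−1) = C(379, 1) = 379.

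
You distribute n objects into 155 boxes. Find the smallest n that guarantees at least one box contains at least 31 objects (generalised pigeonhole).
n = (31 − 1)·155 + 1 = 4651

By the generalised pigeonhole principle, to guarantee some box contains ≥ r objects we need more than (r − 1) · k objects total. Threshold: n = (r − 1) · k + 1. With r = 31 and k = 155: n = 30 · 155 + 1 = 4650 + 1 = 4651. For n = 4650 = 30 · 155, we can put exactly 30 objects in every box, avoiding 31 in any single one — so 4651 is tight.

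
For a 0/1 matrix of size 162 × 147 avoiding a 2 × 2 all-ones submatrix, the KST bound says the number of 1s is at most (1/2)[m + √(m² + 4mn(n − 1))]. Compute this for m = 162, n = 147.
z(162, 147; 2, 2) ≤ (1/2)[162 + √(162² + 4·162·147·146)] = (1/2)[162 + √13933620] = 1947.3882

Kővári–Sós–Turán: let r_1, ..., r_162 be the row sums and z = Σ r_i the total number of 1s. Each pair of columns can share at most one row with both entries 1 (else a 2×2 all-ones block appears), so Σ_i C(r_i, 2) ≤ C(147, 2) = 10731. By convexity Σ_i C(r_i, 2) ≥ 162·C(z/162, 2) = z(z − 162)/(2·162), giving z² − 162z − 162·147·146 ≤ 0 and hence z ≤ (1/2)[162 + √(26244 + 4·3476844)] = (1/2)[162 + √13933620] ≈ (1/2)(162 + 3732.7764) = 1947.3882.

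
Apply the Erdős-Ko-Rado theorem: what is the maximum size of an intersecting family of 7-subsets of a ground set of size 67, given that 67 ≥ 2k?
max |F| = C(66, 6) = 90858768

The Erdős-Ko-Rado theorem states: for n ≥ 2k, an intersecting family of k-subsets of an n-element set has size at most C(n − 1, k − 1), with equality for 'star' families {A ⊆ [n] : |A| = k, i ∈ A} (fix an element i). For n = 67, k = 7: C(66, 6) = 90858768.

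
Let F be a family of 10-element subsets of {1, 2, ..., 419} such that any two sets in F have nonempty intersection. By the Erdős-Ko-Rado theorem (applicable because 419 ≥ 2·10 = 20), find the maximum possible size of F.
max |F| = C(418, 9) = 984382804293580120

Erdős-Ko-Rado (1961): when n ≥ 2k, max |F| = C(n−1, k−1). The bound is attained by the star {A : i ∈ A} for any fixed i ∈ [n]. Here C(419−1, 10−1) = C(418, 9) = 984382804293580120.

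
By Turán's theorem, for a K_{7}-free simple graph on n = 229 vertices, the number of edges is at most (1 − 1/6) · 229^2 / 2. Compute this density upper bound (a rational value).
Turán density bound = (5/6) · 229^2/2 = 262205/12 ≈ 21850.4167

Turán's theorem: ex(n, K_{r+1}) is achieved by the complete r-partite Turán graph T(n, r) with parts as balanced as possible, and is at most (1 − 1/r) · n^2/2. For r = 6, n = 229: the density bound is (5/6) · 52441/2 = 262205/12 ≈ 21850.4167. The integer-valued extremum is e(T(229, 6)) = 21850, which is strictly less than the density bound 262205/12 since 6 ∤ 229 (the parts of T(229, 6) cannot all be equal).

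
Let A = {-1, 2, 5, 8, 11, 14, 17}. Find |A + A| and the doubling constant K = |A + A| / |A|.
K = |A + A| / |A| = 13/7

Enumerate A + A = {a + b : a, b ∈ A}. With |A| = 7, there are |A|^2 = 49 ordered sum pairs; collecting distinct values, A + A = {-2, 1, 4, 7, 10, 13, 16, 19, 22, 25, 28, 31, 34}, so |A + A| = 13. Thus K = 13/7. Here |A + A| = 2|A| − 1 = 13, the minimum possible — so K = 13/7 is minimal, which holds iff A is an arithmetic progression.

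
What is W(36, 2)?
W(36, 2) = 36 + 1 = 37

A 2-term AP is any pair of integers, so a monochromatic 2-AP exists iff some colour is used at least twice. With 36 colours, the colouring i ↦ i on {1, ..., 36} uses each colour once, avoiding any monochromatic pair, so W(36, 2) > 36. For {1, ..., 37}, pigeonhole forces two integers of the same colour, which form a monochromatic 2-AP. Hence W(36, 2) = 37.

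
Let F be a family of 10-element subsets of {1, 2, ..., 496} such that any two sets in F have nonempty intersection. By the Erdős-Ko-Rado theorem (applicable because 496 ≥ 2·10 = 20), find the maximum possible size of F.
max |F| = C(495, 9) = 4570001593655282785

Erdős-Ko-Rado (1961): when n ≥ 2k, max |F| = C(n−1, k−1). The bound is attained by the star {A : i ∈ A} for any fixed i ∈ [n]. Here C(496−1, 10−1) = C(495, 9) = 4570001593655282785.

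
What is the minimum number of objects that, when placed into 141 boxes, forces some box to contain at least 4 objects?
n = (4 − 1)·141 + 1 = 424

By the generalised pigeonhole principle, to guarantee some box contains ≥ r objects we need more than (r − 1) · k objects total. Threshold: n = (r − 1) · k + 1. With r = 4 and k = 141: n = 3 · 141 + 1 = 423 + 1 = 424. For n = 423 = 3 · 141, we can put exactly 3 objects in every box, avoiding 4 in any single one — so 424 is tight.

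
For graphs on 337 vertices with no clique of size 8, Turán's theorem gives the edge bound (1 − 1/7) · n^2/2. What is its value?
Turán density bound = (6/7) · 337^2/2 = 340707/7 ≈ 48672.4286

Turán's theorem: ex(n, K_{r+1}) is achieved by the complete r-partite Turán graph T(n, r) with parts as balanced as possible, and is at most (1 − 1/r) · n^2/2. For r = 7, n = 337: the density bound is (6/7) · 113569/2 = 340707/7 ≈ 48672.4286. The integer-valued extremum is e(T(337, 7)) = 48672, which is strictly less than the density bound 340707/7 since 7 ∤ 337 (the parts of T(337, 7) cannot all be equal).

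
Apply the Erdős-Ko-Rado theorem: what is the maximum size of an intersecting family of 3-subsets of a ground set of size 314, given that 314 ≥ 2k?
max |F| = C(313, 2) = 48828

Erdős-Ko-Rado (1961): when n ≥ 2k, max |F| = C(n−1, k−1). The bound is attained by the star {A : i ∈ A} for any fixed i ∈ [n]. Here C(314−1, 3−1) = C(313, 2) = 48828.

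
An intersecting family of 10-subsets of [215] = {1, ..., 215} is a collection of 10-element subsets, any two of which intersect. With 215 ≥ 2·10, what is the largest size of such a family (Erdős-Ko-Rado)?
max |F| = C(214, 9) = 2187334191763292

The Erdős-Ko-Rado theorem states: for n ≥ 2k, an intersecting family of k-subsets of an n-element set has size at most C(n − 1, k − 1), with equality for 'star' families {A ⊆ [n] : |A| = k, i ∈ A} (fix an element i). For n = 215, k = 10: C(214, 9) = 2187334191763292.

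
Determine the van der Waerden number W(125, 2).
W(125, 2) = 125 + 1 = 126

A 2-term AP is any pair of integers, so a monochromatic 2-AP exists iff some colour is used at least twice. With 125 colours, the colouring i ↦ i on {1, ..., 125} uses each colour once, avoiding any monochromatic pair, so W(125, 2) > 125. For {1, ..., 126}, pigeonhole forces two integers of the same colour, which form a monochromatic 2-AP. Hence W(125, 2) = 126.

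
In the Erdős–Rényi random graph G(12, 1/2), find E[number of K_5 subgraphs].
E[# K_5] = C(12, 5) · (1/2)^C(5, 2) = 792 / 2^10 = 99/128 = 0.7734375

For each 5-subset S of vertices (there are C(12, 5) = 792 such S), let X_S = 1 if S induces a K_5 (all C(5, 2) = 10 edges present). Then P(X_S = 1) = (1/2)^10 = 1/1024. By linearity of expectation, E[# K_5] = C(12, 5) · (1/2)^10 = 792 / 1024 = 99/128 = 0.7734375.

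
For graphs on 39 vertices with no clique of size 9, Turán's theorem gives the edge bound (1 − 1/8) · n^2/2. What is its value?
Turán density bound = (7/8) · 39^2/2 = 10647/16 ≈ 665.4375

Turán's theorem: ex(n, K_{r+1}) is achieved by the complete r-partite Turán graph T(n, r) with parts as balanced as possible, and is at most (1 − 1/r) · n^2/2. For r = 8, n = 39: the density bound is (7/8) · 1521/2 = 10647/16 ≈ 665.4375. The integer-valued extremum is e(T(39, 8)) = 665, which is strictly less than the density bound 10647/16 since 8 ∤ 39 (the parts of T(39, 8) cannot all be equal).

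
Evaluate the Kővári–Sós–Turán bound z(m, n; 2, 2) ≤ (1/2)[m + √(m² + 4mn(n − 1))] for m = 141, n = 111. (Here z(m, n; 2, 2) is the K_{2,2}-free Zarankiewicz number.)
z(141, 111; 2, 2) ≤ (1/2)[141 + √(141² + 4·141·111·110)] = (1/2)[141 + √6906321] = 1384.494

Kővári–Sós–Turán: let r_1, ..., r_141 be the row sums and z = Σ r_i the total number of 1s. Each pair of columns can share at most one row with both entries 1 (else a 2×2 all-ones block appears), so Σ_i C(r_i, 2) ≤ C(111, 2) = 6105. By convexity Σ_i C(r_i, 2) ≥ 141·C(z/141, 2) = z(z − 141)/(2·141), giving z² − 141z − 141·111·110 ≤ 0 and hence z ≤ (1/2)[141 + √(19881 + 4·1721610)] = (1/2)[141 + √6906321] ≈ (1/2)(141 + 2627.988) = 1384.494.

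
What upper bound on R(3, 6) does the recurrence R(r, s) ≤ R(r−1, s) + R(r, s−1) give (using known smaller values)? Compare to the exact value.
R(3, 6) ≤ R(2, 6) + R(3, 5) = 6 + 14 = 20; exact value R(3, 6) = 18.

The Erdős–Szekeres recurrence R(r, s) ≤ R(r−1, s) + R(r, s−1) applied to (r, s) = (3, 6) gives
  R(3, 6) ≤ R(2, 6) + R(3, 5) = 6 + 14 = 20.
(Recall R(2, k) = k and R is symmetric.) The recurrence is not tight here (it gives 20, but the exact value is R(3, 6) = 18); the tight upper bound requires a sharper argument than the simple recurrence, combined with a lower-bound construction on K_{17}.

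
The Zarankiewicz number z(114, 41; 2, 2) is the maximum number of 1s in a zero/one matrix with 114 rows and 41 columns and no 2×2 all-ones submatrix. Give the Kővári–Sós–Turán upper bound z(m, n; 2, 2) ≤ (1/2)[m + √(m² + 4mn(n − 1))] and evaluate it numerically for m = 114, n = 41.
z(114, 41; 2, 2) ≤ (1/2)[114 + √(114² + 4·114·41·40)] = (1/2)[114 + √760836] = 493.1296

Kővári–Sós–Turán: let r_1, ..., r_114 be the row sums and z = Σ r_i the total number of 1s. Each pair of columns can share at most one row with both entries 1 (else a 2×2 all-ones block appears), so Σ_i C(r_i, 2) ≤ C(41, 2) = 820. By convexity Σ_i C(r_i, 2) ≥ 114·C(z/114, 2) = z(z − 114)/(2·114), giving z² − 114z − 114·41·40 ≤ 0 and hence z ≤ (1/2)[114 + √(12996 + 4·186960)] = (1/2)[114 + √760836] ≈ (1/2)(114 + 872.2591) = 493.1296.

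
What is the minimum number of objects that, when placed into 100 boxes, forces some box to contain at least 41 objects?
n = (41 − 1)·100 + 1 = 4001

By the generalised pigeonhole principle, to guarantee some box contains ≥ r objects we need more than (r − 1) · k objects total. Threshold: n = (r − 1) · k + 1. With r = 41 and k = 100: n = 40 · 100 + 1 = 4000 + 1 = 4001. For n = 4000 = 40 · 100, we can put exactly 40 objects in every box, avoiding 41 in any single one — so 4001 is tight.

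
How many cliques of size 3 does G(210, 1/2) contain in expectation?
E[# K_3] = C(210, 3) · (1/2)^C(3, 2) = 1521520 / 2^3 = 190190

For each 3-subset S of vertices (there are C(210, 3) = 1521520 such S), let X_S = 1 if S induces a K_3 (all C(3, 2) = 3 edges present). Then P(X_S = 1) = (1/2)^3 = 1/8. By linearity of expectation, E[# K_3] = C(210, 3) · (1/2)^3 = 1521520 / 8 = 190190.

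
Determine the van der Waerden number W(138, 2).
W(138, 2) = 138 + 1 = 139

A 2-term AP is any pair of integers, so a monochromatic 2-AP exists iff some colour is used at least twice. With 138 colours, the colouring i ↦ i on {1, ..., 138} uses each colour once, avoiding any monochromatic pair, so W(138, 2) > 138. For {1, ..., 139}, pigeonhole forces two integers of the same colour, which form a monochromatic 2-AP. Hence W(138, 2) = 139.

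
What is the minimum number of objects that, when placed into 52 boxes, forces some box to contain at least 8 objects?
n = (8 − 1)·52 + 1 = 365

By the generalised pigeonhole principle, to guarantee some box contains ≥ r objects we need more than (r − 1) · k objects total. Threshold: n = (r − 1) · k + 1. With r = 8 and k = 52: n = 7 · 52 + 1 = 364 + 1 = 365. For n = 364 = 7 · 52, we can put exactly 7 objects in every box, avoiding 8 in any single one — so 365 is tight.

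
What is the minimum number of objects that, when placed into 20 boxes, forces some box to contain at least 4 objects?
n = (4 − 1)·20 + 1 = 61

By the generalised pigeonhole principle, to guarantee some box contains ≥ r objects we need more than (r − 1) · k objects total. Threshold: n = (r − 1) · k + 1. With r = 4 and k = 20: n = 3 · 20 + 1 = 60 + 1 = 61. For n = 60 = 3 · 20, we can put exactly 3 objects in every box, avoiding 4 in any single one — so 61 is tight.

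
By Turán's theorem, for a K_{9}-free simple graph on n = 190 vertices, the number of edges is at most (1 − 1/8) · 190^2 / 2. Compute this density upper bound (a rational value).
Turán density bound = (7/8) · 190^2/2 = 63175/4 ≈ 15793.75

Turán's theorem: ex(n, K_{r+1}) is achieved by the complete r-partite Turán graph T(n, r) with parts as balanced as possible, and is at most (1 − 1/r) · n^2/2. For r = 8, n = 190: the density bound is (7/8) · 36100/2 = 63175/4 ≈ 15793.75. The integer-valued extremum is e(T(190, 8)) = 15793, which is strictly less than the density bound 63175/4 since 8 ∤ 190 (the parts of T(190, 8) cannot all be equal).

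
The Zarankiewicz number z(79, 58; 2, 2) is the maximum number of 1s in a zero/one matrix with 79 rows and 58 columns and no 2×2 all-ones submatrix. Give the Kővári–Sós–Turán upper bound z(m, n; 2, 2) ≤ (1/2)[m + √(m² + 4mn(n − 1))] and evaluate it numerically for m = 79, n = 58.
z(79, 58; 2, 2) ≤ (1/2)[79 + √(79² + 4·79·58·57)] = (1/2)[79 + √1050937] = 552.0761

Kővári–Sós–Turán: let r_1, ..., r_79 be the row sums and z = Σ r_i the total number of 1s. Each pair of columns can share at most one row with both entries 1 (else a 2×2 all-ones block appears), so Σ_i C(r_i, 2) ≤ C(58, 2) = 1653. By convexity Σ_i C(r_i, 2) ≥ 79·C(z/79, 2) = z(z − 79)/(2·79), giving z² − 79z − 79·58·57 ≤ 0 and hence z ≤ (1/2)[79 + √(6241 + 4·261174)] = (1/2)[79 + √1050937] ≈ (1/2)(79 + 1025.1522) = 552.0761.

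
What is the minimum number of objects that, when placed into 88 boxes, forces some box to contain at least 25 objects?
n = (25 − 1)·88 + 1 = 2113

By the generalised pigeonhole principle, to guarantee some box contains ≥ r objects we need more than (r − 1) · k objects total. Threshold: n = (r − 1) · k + 1. With r = 25 and k = 88: n = 24 · 88 + 1 = 2112 + 1 = 2113. For n = 2112 = 24 · 88, we can put exactly 24 objects in every box, avoiding 25 in any single one — so 2113 is tight.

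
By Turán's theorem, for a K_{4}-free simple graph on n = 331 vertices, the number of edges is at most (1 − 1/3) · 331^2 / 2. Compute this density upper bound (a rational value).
Turán density bound = (2/3) · 331^2/2 = 109561/3 ≈ 36520.3333

Turán's theorem: ex(n, K_{r+1}) is achieved by the complete r-partite Turán graph T(n, r) with parts as balanced as possible, and is at most (1 − 1/r) · n^2/2. For r = 3, n = 331: the density bound is (2/3) · 109561/2 = 109561/3 ≈ 36520.3333. The integer-valued extremum is e(T(331, 3)) = 36520, which is strictly less than the density bound 109561/3 since 3 ∤ 331 (the parts of T(331, 3) cannot all be equal).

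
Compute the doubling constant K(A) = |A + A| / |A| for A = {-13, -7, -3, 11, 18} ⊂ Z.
K = |A + A| / |A| = 15/5 = 3

Enumerate A + A = {a + b : a, b ∈ A}. With |A| = 5, there are |A|^2 = 25 ordered sum pairs; collecting distinct values, A + A = {-26, -20, -16, -14, -10, -6, -2, 4, 5, 8, 11, 15, 22, 29, 36}, so |A + A| = 15. Thus K = 15/5 = 3. For comparison, the minimum possible |A + A| over all 5-element sets is 2·5 − 1 = 9 (so min K = 9/5), attained only by arithmetic progressions.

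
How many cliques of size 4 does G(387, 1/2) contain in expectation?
E[# K_4] = C(387, 4) · (1/2)^C(4, 2) = 920193120 / 2^6 = 28756035/2 = 14378017.5

For each 4-subset S of vertices (there are C(387, 4) = 920193120 such S), let X_S = 1 if S induces a K_4 (all C(4, 2) = 6 edges present). Then P(X_S = 1) = (1/2)^6 = 1/64. By linearity of expectation, E[# K_4] = C(387, 4) · (1/2)^6 = 920193120 / 64 = 28756035/2 = 14378017.5.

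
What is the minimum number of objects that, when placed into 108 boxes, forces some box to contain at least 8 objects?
n = (8 − 1)·108 + 1 = 757

By the generalised pigeonhole principle, to guarantee some box contains ≥ r objects we need more than (r − 1) · k objects total. Threshold: n = (r − 1) · k + 1. With r = 8 and k = 108: n = 7 · 108 + 1 = 756 + 1 = 757. For n = 756 = 7 · 108, we can put exactly 7 objects in every box, avoiding 8 in any single one — so 757 is tight.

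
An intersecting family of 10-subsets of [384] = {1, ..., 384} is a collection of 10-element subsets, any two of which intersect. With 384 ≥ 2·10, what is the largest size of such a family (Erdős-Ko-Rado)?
max |F| = C(383, 9) = 444528028030383375

The Erdős-Ko-Rado theorem states: for n ≥ 2k, an intersecting family of k-subsets of an n-element set has size at most C(n − 1, k − 1), with equality for 'star' families {A ⊆ [n] : |A| = k, i ∈ A} (fix an element i). For n = 384, k = 10: C(383, 9) = 444528028030383375.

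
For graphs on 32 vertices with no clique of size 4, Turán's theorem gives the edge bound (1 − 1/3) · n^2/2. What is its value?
Turán density bound = (2/3) · 32^2/2 = 1024/3 ≈ 341.3333

Turán's theorem: ex(n, K_{r+1}) is achieved by the complete r-partite Turán graph T(n, r) with parts as balanced as possible, and is at most (1 − 1/r) · n^2/2. For r = 3, n = 32: the density bound is (2/3) · 1024/2 = 1024/3 ≈ 341.3333. The integer-valued extremum is e(T(32, 3)) = 341, which is strictly less than the density bound 1024/3 since 3 ∤ 32 (the parts of T(32, 3) cannot all be equal).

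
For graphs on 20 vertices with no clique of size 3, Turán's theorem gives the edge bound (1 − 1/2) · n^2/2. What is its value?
Turán density bound = (1/2) · 20^2/2 = 100

Turán's theorem: ex(n, K_{r+1}) is achieved by the complete r-partite Turán graph T(n, r) with parts as balanced as possible, and is at most (1 − 1/r) · n^2/2. For r = 2, n = 20: the density bound is (1/2) · 400/2 = 100. Since 2 ∣ 20, the Turán graph T(20, 2) has parts of equal size 10, and its edge count e(T(20, 2)) = 100 attains the density bound exactly.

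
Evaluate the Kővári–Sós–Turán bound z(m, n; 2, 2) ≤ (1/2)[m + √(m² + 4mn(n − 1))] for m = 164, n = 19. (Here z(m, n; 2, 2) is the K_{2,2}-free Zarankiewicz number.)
z(164, 19; 2, 2) ≤ (1/2)[164 + √(164² + 4·164·19·18)] = (1/2)[164 + √251248] = 332.6232

Kővári–Sós–Turán: let r_1, ..., r_164 be the row sums and z = Σ r_i the total number of 1s. Each pair of columns can share at most one row with both entries 1 (else a 2×2 all-ones block appears), so Σ_i C(r_i, 2) ≤ C(19, 2) = 171. By convexity Σ_i C(r_i, 2) ≥ 164·C(z/164, 2) = z(z − 164)/(2·164), giving z² − 164z − 164·19·18 ≤ 0 and hence z ≤ (1/2)[164 + √(26896 + 4·56088)] = (1/2)[164 + √251248] ≈ (1/2)(164 + 501.2464) = 332.6232.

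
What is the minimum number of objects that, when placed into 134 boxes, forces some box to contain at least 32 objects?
n = (32 − 1)·134 + 1 = 4155

By the generalised pigeonhole principle, to guarantee some box contains ≥ r objects we need more than (r − 1) · k objects total. Threshold: n = (r − 1) · k + 1. With r = 32 and k = 134: n = 31 · 134 + 1 = 4154 + 1 = 4155. For n = 4154 = 31 · 134, we can put exactly 31 objects in every box, avoiding 32 in any single one — so 4155 is tight.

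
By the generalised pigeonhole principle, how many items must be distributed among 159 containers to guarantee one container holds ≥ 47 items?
n = (47 − 1)·159 + 1 = 7315

By the generalised pigeonhole principle, to guarantee some box contains ≥ r objects we need more than (r − 1) · k objects total. Threshold: n = (r − 1) · k + 1. With r = 47 and k = 159: n = 46 · 159 + 1 = 7314 + 1 = 7315. For n = 7314 = 46 · 159, we can put exactly 46 objects in every box, avoiding 47 in any single one — so 7315 is tight.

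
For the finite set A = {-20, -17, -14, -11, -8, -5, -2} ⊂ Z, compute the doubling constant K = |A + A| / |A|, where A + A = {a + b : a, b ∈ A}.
K = |A + A| / |A| = 13/7

Enumerate A + A = {a + b : a, b ∈ A}. With |A| = 7, there are |A|^2 = 49 ordered sum pairs; collecting distinct values, A + A = {-40, -37, -34, -31, -28, -25, -22, -19, -16, -13, -10, -7, -4}, so |A + A| = 13. Thus K = 13/7. Here |A + A| = 2|A| − 1 = 13, the minimum possible — so K = 13/7 is minimal, which holds iff A is an arithmetic progression.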